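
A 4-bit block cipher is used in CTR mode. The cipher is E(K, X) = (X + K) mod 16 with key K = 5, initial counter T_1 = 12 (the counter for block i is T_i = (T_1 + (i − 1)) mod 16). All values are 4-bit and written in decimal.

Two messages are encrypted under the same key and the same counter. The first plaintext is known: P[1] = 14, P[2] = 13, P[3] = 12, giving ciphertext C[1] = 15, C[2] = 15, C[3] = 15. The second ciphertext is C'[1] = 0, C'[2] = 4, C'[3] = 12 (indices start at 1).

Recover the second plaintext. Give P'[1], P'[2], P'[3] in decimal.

In CTR with a reused counter, both messages share the same keystream S_i, so C_i ⊕ C'_i = P_i ⊕ P'_i and thus P'_i = P_i ⊕ C_i ⊕ C'_i.
P'[1]: 14 ⊕ 15 ⊕ 0 = 1.
P'[2]: 13 ⊕ 15 ⊕ 4 = 6.
P'[3]: 12 ⊕ 15 ⊕ 12 = 15.

P'[1] = 1, P'[2] = 6, P'[3] = 15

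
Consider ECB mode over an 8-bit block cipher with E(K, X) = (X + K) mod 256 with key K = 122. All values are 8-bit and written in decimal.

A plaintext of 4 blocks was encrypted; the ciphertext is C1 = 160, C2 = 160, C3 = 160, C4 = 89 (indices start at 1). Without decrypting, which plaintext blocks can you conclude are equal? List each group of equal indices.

P1 = P2 = P3

ECB encrypts each block independently with the same key, so equal ciphertext blocks imply equal plaintext blocks.
C1 = C2 = C3 = 160, so P1 = P2 = P3.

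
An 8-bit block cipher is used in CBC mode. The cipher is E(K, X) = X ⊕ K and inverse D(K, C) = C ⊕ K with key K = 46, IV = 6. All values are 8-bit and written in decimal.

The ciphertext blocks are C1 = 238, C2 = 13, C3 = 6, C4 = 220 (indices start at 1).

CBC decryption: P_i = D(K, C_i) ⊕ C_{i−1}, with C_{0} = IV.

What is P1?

P1: D(K, 238) = 192; 192 ⊕ 6 = 198.

P1 = 198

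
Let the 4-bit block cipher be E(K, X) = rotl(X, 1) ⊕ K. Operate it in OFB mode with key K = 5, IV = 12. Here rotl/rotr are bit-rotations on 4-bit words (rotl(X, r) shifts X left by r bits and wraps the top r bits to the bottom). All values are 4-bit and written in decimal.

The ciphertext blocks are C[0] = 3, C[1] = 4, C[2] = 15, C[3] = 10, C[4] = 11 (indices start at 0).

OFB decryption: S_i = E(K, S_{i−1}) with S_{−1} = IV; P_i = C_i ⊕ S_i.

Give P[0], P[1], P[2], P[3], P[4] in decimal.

P[0]: S = E(K, 12) = 12; 3 ⊕ 12 = 15.
P[1]: S = E(K, 12) = 12; 4 ⊕ 12 = 8.
P[2]: S = E(K, 12) = 12; 15 ⊕ 12 = 3.
P[3]: S = E(K, 12) = 12; 10 ⊕ 12 = 6.
P[4]: S = E(K, 12) = 12; 11 ⊕ 12 = 7.

P[0] = 15, P[1] = 8, P[2] = 3, P[3] = 6, P[4] = 7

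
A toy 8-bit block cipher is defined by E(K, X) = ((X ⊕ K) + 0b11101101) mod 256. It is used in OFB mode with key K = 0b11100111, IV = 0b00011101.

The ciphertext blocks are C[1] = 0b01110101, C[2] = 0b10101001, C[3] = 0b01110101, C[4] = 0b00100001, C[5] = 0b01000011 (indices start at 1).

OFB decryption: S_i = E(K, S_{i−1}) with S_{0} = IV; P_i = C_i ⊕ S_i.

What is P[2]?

P[1]: S = E(K, 0b00011101) = 0b11100111; 0b01110101 ⊕ 0b11100111 = 0b10010010.
P[2]: S = E(K, 0b11100111) = 0b11101101; 0b10101001 ⊕ 0b11101101 = 0b01000100.

P[2] = 0b01000100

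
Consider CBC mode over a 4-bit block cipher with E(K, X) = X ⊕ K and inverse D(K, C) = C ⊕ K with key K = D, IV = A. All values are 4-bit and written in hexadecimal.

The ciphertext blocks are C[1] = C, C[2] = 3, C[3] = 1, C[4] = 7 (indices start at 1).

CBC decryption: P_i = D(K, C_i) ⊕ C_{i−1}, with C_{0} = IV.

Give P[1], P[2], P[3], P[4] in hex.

P[1] = B, P[2] = 2, P[3] = F, P[4] = B

P[1]: D(K, C) = 1; 1 ⊕ A = B.
P[2]: D(K, 3) = E; E ⊕ C = 2.
P[3]: D(K, 1) = C; C ⊕ 3 = F.
P[4]: D(K, 7) = A; A ⊕ 1 = B.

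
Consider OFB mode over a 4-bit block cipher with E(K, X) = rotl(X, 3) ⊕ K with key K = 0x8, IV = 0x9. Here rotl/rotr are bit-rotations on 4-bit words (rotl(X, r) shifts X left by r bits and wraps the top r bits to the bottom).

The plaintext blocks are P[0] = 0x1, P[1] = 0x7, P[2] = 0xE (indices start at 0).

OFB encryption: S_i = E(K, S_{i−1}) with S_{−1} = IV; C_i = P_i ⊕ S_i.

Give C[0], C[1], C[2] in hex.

C[0] = 0x5, C[1] = 0xD, C[2] = 0x3

C[0]: S = E(K, 0x9) = 0x4; 0x1 ⊕ 0x4 = 0x5.
C[1]: S = E(K, 0x4) = 0xA; 0x7 ⊕ 0xA = 0xD.
C[2]: S = E(K, 0xA) = 0xD; 0xE ⊕ 0xD = 0x3.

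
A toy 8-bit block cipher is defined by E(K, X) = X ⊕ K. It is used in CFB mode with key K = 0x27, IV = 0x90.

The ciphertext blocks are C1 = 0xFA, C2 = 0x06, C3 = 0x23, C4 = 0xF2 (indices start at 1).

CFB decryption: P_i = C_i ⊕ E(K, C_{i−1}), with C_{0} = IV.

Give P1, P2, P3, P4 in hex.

P1: E(K, 0x90) = 0xB7; 0xFA ⊕ 0xB7 = 0x4D.
P2: E(K, 0xFA) = 0xDD; 0x06 ⊕ 0xDD = 0xDB.
P3: E(K, 0x06) = 0x21; 0x23 ⊕ 0x21 = 0x02.
P4: E(K, 0x23) = 0x04; 0xF2 ⊕ 0x04 = 0xF6.

P1 = 0x4D, P2 = 0xDB, P3 = 0x02, P4 = 0xF6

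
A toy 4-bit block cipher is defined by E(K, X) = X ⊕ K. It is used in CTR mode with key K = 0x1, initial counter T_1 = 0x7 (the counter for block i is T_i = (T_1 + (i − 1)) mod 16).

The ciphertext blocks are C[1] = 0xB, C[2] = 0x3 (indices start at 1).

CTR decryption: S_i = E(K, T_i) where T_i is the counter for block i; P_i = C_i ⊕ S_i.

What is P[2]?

P[2] = 0xA

P[2]: T = 0x8, S = E(K, T) = 0x9; 0x3 ⊕ 0x9 = 0xA.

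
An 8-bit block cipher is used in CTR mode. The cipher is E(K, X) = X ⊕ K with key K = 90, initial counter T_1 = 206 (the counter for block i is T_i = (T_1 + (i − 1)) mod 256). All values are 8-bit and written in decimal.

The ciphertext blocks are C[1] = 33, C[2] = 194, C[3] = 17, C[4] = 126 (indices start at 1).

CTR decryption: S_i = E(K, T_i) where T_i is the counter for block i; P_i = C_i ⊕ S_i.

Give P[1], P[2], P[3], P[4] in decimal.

P[1]: T = 206, S = E(K, T) = 148; 33 ⊕ 148 = 181.
P[2]: T = 207, S = E(K, T) = 149; 194 ⊕ 149 = 87.
P[3]: T = 208, S = E(K, T) = 138; 17 ⊕ 138 = 155.
P[4]: T = 209, S = E(K, T) = 139; 126 ⊕ 139 = 245.

P[1] = 181, P[2] = 87, P[3] = 155, P[4] = 245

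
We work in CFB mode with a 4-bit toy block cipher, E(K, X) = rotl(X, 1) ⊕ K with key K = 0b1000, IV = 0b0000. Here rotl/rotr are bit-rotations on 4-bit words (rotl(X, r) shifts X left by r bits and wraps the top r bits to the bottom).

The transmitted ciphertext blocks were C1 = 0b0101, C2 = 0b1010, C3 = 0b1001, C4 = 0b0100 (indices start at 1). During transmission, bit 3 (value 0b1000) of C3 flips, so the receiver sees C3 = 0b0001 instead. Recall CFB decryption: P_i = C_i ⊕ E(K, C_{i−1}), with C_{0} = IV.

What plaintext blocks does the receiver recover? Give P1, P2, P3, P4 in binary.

P1 = 0b1101, P2 = 0b1000, P3 = 0b1100, P4 = 0b1110

Only C3 changed, to 0b0001. In CFB, a change in C_i flips the same bit in P_i and garbles P_{i+1}. Decrypting the received ciphertext:
P1: E(K, 0b0000) = 0b1000; 0b0101 ⊕ 0b1000 = 0b1101.
P2: E(K, 0b0101) = 0b0010; 0b1010 ⊕ 0b0010 = 0b1000.
P3: E(K, 0b1010) = 0b1101; 0b0001 ⊕ 0b1101 = 0b1100.
P4: E(K, 0b0001) = 0b1010; 0b0100 ⊕ 0b1010 = 0b1110.
Blocks that differ from the original plaintext: P3, P4.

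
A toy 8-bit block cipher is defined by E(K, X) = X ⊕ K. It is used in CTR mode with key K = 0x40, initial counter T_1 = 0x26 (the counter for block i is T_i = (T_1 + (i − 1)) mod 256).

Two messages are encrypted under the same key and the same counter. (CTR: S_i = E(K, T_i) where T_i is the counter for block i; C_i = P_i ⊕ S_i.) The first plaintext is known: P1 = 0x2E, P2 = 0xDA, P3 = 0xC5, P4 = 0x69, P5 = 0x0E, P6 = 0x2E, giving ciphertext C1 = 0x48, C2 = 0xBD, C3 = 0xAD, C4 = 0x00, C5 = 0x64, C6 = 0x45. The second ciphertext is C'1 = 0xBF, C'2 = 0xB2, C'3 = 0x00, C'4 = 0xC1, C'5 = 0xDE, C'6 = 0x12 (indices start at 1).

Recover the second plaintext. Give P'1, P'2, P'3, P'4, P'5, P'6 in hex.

P'1 = 0xD9, P'2 = 0xD5, P'3 = 0x68, P'4 = 0xA8, P'5 = 0xB4, P'6 = 0x79

In CTR with a reused counter, both messages share the same keystream S_i, so C_i ⊕ C'_i = P_i ⊕ P'_i and thus P'_i = P_i ⊕ C_i ⊕ C'_i.
P'1: 0x2E ⊕ 0x48 ⊕ 0xBF = 0xD9.
P'2: 0xDA ⊕ 0xBD ⊕ 0xB2 = 0xD5.
P'3: 0xC5 ⊕ 0xAD ⊕ 0x00 = 0x68.
P'4: 0x69 ⊕ 0x00 ⊕ 0xC1 = 0xA8.
P'5: 0x0E ⊕ 0x64 ⊕ 0xDE = 0xB4.
P'6: 0x2E ⊕ 0x45 ⊕ 0x12 = 0x79.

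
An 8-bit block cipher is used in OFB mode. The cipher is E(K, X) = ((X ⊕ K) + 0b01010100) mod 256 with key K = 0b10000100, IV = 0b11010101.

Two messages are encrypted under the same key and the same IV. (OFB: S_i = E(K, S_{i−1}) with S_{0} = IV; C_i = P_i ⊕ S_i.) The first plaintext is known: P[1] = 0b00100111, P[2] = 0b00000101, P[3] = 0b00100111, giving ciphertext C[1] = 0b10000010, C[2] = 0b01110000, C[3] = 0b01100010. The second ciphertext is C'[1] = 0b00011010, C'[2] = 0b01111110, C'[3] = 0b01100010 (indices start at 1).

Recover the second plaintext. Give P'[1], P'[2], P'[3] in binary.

In OFB with a reused IV, both messages share the same keystream S_i, so C_i ⊕ C'_i = P_i ⊕ P'_i and thus P'_i = P_i ⊕ C_i ⊕ C'_i.
P'[1]: 0b00100111 ⊕ 0b10000010 ⊕ 0b00011010 = 0b10111111.
P'[2]: 0b00000101 ⊕ 0b01110000 ⊕ 0b01111110 = 0b00001011.
P'[3]: 0b00100111 ⊕ 0b01100010 ⊕ 0b01100010 = 0b00100111.

P'[1] = 0b10111111, P'[2] = 0b00001011, P'[3] = 0b00100111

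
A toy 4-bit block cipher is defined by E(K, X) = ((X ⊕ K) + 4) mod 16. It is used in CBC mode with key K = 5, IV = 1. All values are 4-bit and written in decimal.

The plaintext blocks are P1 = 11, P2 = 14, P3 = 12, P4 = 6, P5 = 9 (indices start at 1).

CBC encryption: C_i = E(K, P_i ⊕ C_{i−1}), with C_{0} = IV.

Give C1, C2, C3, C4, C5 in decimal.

C1 = 3, C2 = 12, C3 = 9, C4 = 14, C5 = 6

C1: P1 ⊕ 1 = 10; E(K, 10) = 3.
C2: P2 ⊕ 3 = 13; E(K, 13) = 12.
C3: P3 ⊕ 12 = 0; E(K, 0) = 9.
C4: P4 ⊕ 9 = 15; E(K, 15) = 14.
C5: P5 ⊕ 14 = 7; E(K, 7) = 6.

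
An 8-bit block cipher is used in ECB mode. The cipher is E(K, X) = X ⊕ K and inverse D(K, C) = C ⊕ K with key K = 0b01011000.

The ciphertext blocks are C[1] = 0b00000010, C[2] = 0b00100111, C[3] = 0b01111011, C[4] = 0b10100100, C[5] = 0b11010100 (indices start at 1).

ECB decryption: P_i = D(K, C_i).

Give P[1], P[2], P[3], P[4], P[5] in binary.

P[1]: D(K, 0b00000010) = 0b01011010.
P[2]: D(K, 0b00100111) = 0b01111111.
P[3]: D(K, 0b01111011) = 0b00100011.
P[4]: D(K, 0b10100100) = 0b11111100.
P[5]: D(K, 0b11010100) = 0b10001100.

P[1] = 0b01011010, P[2] = 0b01111111, P[3] = 0b00100011, P[4] = 0b11111100, P[5] = 0b10001100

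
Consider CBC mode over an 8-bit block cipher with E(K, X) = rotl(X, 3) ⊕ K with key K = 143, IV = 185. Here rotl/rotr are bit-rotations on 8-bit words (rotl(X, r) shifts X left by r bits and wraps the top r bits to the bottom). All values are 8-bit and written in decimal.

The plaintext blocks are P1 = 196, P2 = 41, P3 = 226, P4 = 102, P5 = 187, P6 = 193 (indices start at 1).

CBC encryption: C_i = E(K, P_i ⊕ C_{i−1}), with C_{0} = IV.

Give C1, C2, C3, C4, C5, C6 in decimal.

C1 = 100, C2 = 229, C3 = 183, C4 = 1, C5 = 90, C6 = 83

C1: P1 ⊕ 185 = 125; E(K, 125) = 100.
C2: P2 ⊕ 100 = 77; E(K, 77) = 229.
C3: P3 ⊕ 229 = 7; E(K, 7) = 183.
C4: P4 ⊕ 183 = 209; E(K, 209) = 1.
C5: P5 ⊕ 1 = 186; E(K, 186) = 90.
C6: P6 ⊕ 90 = 155; E(K, 155) = 83.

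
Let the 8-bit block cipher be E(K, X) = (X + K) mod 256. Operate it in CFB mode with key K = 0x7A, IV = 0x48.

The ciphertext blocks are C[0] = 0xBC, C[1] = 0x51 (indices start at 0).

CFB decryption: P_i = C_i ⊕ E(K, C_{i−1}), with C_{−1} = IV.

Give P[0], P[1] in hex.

P[0] = 0x7E, P[1] = 0x67

P[0]: E(K, 0x48) = 0xC2; 0xBC ⊕ 0xC2 = 0x7E.
P[1]: E(K, 0xBC) = 0x36; 0x51 ⊕ 0x36 = 0x67.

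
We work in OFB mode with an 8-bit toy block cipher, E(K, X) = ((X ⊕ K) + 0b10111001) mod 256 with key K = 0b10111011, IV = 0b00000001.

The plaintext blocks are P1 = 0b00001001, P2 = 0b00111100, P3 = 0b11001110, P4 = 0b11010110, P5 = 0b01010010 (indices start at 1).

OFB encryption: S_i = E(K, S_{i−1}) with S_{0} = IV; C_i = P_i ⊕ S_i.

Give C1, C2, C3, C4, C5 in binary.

C1 = 0b01111010, C2 = 0b10111101, C3 = 0b00111101, C4 = 0b11010111, C5 = 0b00100001

C1: S = E(K, 0b00000001) = 0b01110011; 0b00001001 ⊕ 0b01110011 = 0b01111010.
C2: S = E(K, 0b01110011) = 0b10000001; 0b00111100 ⊕ 0b10000001 = 0b10111101.
C3: S = E(K, 0b10000001) = 0b11110011; 0b11001110 ⊕ 0b11110011 = 0b00111101.
C4: S = E(K, 0b11110011) = 0b00000001; 0b11010110 ⊕ 0b00000001 = 0b11010111.
C5: S = E(K, 0b00000001) = 0b01110011; 0b01010010 ⊕ 0b01110011 = 0b00100001.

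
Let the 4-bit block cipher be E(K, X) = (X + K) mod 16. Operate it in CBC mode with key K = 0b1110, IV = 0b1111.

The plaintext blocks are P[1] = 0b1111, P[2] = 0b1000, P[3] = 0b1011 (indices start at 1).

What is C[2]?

C[2] = 0b0100

CBC encryption: C_i = E(K, P_i ⊕ C_{i−1}), with C_{0} = IV.
C[1]: P[1] ⊕ 0b1111 = 0b0000; E(K, 0b0000) = 0b1110.
C[2]: P[2] ⊕ 0b1110 = 0b0110; E(K, 0b0110) = 0b0100.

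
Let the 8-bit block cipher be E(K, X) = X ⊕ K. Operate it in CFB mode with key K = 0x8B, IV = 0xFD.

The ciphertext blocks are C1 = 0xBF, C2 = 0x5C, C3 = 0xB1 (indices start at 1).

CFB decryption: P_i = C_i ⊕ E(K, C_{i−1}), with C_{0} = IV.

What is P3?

P3: E(K, 0x5C) = 0xD7; 0xB1 ⊕ 0xD7 = 0x66.

P3 = 0x66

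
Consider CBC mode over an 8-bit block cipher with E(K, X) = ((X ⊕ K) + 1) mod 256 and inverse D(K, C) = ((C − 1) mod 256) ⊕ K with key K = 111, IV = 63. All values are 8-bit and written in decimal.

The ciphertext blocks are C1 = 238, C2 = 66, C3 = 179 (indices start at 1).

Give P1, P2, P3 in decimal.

P1 = 189, P2 = 192, P3 = 159

CBC decryption: P_i = D(K, C_i) ⊕ C_{i−1}, with C_{0} = IV.
P1: D(K, 238) = 130; 130 ⊕ 63 = 189.
P2: D(K, 66) = 46; 46 ⊕ 238 = 192.
P3: D(K, 179) = 221; 221 ⊕ 66 = 159.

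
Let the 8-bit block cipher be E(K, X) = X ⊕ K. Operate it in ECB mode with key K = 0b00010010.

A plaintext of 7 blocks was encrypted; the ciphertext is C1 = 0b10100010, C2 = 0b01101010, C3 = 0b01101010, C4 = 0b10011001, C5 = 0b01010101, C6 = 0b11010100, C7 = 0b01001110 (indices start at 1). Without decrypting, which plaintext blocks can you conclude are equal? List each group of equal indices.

ECB encrypts each block independently with the same key, so equal ciphertext blocks imply equal plaintext blocks.
C2 = C3 = 0b01101010, so P2 = P3.

P2 = P3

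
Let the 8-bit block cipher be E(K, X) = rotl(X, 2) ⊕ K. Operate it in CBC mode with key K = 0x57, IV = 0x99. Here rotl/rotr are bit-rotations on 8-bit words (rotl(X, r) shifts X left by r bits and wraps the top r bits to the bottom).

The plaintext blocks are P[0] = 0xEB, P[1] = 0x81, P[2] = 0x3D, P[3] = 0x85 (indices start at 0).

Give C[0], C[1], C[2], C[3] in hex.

C[0] = 0x9E, C[1] = 0x2B, C[2] = 0x0F, C[3] = 0x7D

CBC encryption: C_i = E(K, P_i ⊕ C_{i−1}), with C_{−1} = IV.
C[0]: P[0] ⊕ 0x99 = 0x72; E(K, 0x72) = 0x9E.
C[1]: P[1] ⊕ 0x9E = 0x1F; E(K, 0x1F) = 0x2B.
C[2]: P[2] ⊕ 0x2B = 0x16; E(K, 0x16) = 0x0F.
C[3]: P[3] ⊕ 0x0F = 0x8A; E(K, 0x8A) = 0x7D.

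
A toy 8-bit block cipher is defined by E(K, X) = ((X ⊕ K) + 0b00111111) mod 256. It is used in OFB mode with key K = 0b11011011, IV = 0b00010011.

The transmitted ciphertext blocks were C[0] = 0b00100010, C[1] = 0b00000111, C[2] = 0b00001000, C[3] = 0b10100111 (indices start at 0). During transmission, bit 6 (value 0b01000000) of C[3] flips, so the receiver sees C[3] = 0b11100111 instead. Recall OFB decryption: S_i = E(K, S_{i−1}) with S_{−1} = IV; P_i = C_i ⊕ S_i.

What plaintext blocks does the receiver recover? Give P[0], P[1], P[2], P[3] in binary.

Only C[3] changed, to 0b11100111. In OFB, a change in C_i flips the same bit in P_i only; the keystream is unaffected. Decrypting the received ciphertext:
P[0]: S = E(K, 0b00010011) = 0b00000111; 0b00100010 ⊕ 0b00000111 = 0b00100101.
P[1]: S = E(K, 0b00000111) = 0b00011011; 0b00000111 ⊕ 0b00011011 = 0b00011100.
P[2]: S = E(K, 0b00011011) = 0b11111111; 0b00001000 ⊕ 0b11111111 = 0b11110111.
P[3]: S = E(K, 0b11111111) = 0b01100011; 0b11100111 ⊕ 0b01100011 = 0b10000100.
Blocks that differ from the original plaintext: P[3].

P[0] = 0b00100101, P[1] = 0b00011100, P[2] = 0b11110111, P[3] = 0b10000100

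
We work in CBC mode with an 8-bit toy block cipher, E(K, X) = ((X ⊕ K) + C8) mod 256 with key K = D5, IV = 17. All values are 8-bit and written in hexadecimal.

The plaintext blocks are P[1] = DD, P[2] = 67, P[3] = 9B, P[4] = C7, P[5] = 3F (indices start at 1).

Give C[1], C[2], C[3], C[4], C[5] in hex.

CBC encryption: C_i = E(K, P_i ⊕ C_{i−1}), with C_{0} = IV.
C[1]: P[1] ⊕ 17 = CA; E(K, CA) = E7.
C[2]: P[2] ⊕ E7 = 80; E(K, 80) = 1D.
C[3]: P[3] ⊕ 1D = 86; E(K, 86) = 1B.
C[4]: P[4] ⊕ 1B = DC; E(K, DC) = D1.
C[5]: P[5] ⊕ D1 = EE; E(K, EE) = 03.

C[1] = E7, C[2] = 1D, C[3] = 1B, C[4] = D1, C[5] = 03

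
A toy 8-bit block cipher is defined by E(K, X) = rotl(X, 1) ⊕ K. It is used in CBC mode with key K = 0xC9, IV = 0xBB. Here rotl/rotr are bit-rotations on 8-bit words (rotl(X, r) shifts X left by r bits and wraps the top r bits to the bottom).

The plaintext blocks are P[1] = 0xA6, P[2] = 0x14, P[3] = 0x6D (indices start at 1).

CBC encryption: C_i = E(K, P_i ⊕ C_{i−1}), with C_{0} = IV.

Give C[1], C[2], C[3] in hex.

C[1] = 0xF3, C[2] = 0x06, C[3] = 0x1F

C[1]: P[1] ⊕ 0xBB = 0x1D; E(K, 0x1D) = 0xF3.
C[2]: P[2] ⊕ 0xF3 = 0xE7; E(K, 0xE7) = 0x06.
C[3]: P[3] ⊕ 0x06 = 0x6B; E(K, 0x6B) = 0x1F.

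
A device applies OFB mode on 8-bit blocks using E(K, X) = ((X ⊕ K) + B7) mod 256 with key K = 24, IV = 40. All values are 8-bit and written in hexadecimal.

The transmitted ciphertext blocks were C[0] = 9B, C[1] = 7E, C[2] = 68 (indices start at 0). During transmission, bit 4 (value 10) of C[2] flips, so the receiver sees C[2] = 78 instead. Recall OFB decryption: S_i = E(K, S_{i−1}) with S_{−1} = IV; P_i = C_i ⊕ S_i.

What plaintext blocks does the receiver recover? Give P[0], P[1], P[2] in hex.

Only C[2] changed, to 78. In OFB, a change in C_i flips the same bit in P_i only; the keystream is unaffected. Decrypting the received ciphertext:
P[0]: S = E(K, 40) = 1B; 9B ⊕ 1B = 80.
P[1]: S = E(K, 1B) = F6; 7E ⊕ F6 = 88.
P[2]: S = E(K, F6) = 89; 78 ⊕ 89 = F1.
Blocks that differ from the original plaintext: P[2].

P[0] = 80, P[1] = 88, P[2] = F1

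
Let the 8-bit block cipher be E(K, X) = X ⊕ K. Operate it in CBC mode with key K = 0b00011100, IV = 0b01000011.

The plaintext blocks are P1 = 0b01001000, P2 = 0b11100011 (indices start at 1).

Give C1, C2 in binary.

C1 = 0b00010111, C2 = 0b11101000

CBC encryption: C_i = E(K, P_i ⊕ C_{i−1}), with C_{0} = IV.
C1: P1 ⊕ 0b01000011 = 0b00001011; E(K, 0b00001011) = 0b00010111.
C2: P2 ⊕ 0b00010111 = 0b11110100; E(K, 0b11110100) = 0b11101000.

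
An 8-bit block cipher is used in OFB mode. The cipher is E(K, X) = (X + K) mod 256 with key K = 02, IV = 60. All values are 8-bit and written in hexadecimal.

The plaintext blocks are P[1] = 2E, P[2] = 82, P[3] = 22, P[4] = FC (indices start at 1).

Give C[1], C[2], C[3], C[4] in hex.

OFB encryption: S_i = E(K, S_{i−1}) with S_{0} = IV; C_i = P_i ⊕ S_i.
C[1]: S = E(K, 60) = 62; 2E ⊕ 62 = 4C.
C[2]: S = E(K, 62) = 64; 82 ⊕ 64 = E6.
C[3]: S = E(K, 64) = 66; 22 ⊕ 66 = 44.
C[4]: S = E(K, 66) = 68; FC ⊕ 68 = 94.

C[1] = 4C, C[2] = E6, C[3] = 44, C[4] = 94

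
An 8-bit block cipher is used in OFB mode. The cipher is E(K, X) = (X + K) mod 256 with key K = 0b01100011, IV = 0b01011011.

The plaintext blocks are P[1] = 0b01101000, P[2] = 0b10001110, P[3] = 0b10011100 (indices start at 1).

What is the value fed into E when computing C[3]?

0b00100001

OFB encryption: S_i = E(K, S_{i−1}) with S_{0} = IV; C_i = P_i ⊕ S_i.
C[1]: S = E(K, 0b01011011) = 0b10111110; 0b01101000 ⊕ 0b10111110 = 0b11010110.
C[2]: S = E(K, 0b10111110) = 0b00100001; 0b10001110 ⊕ 0b00100001 = 0b10101111.
C[3]: S = E(K, 0b00100001) = 0b10000100; 0b10011100 ⊕ 0b10000100 = 0b00011000.
So the input to E for block [3] is 0b00100001.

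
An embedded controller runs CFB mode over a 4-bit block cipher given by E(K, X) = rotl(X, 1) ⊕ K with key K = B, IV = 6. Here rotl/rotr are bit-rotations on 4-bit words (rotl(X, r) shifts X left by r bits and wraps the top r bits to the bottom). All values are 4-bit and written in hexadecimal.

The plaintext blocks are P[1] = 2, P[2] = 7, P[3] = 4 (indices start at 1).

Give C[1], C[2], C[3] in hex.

CFB encryption: C_i = P_i ⊕ E(K, C_{i−1}), with C_{0} = IV.
C[1]: E(K, 6) = 7; 2 ⊕ 7 = 5.
C[2]: E(K, 5) = 1; 7 ⊕ 1 = 6.
C[3]: E(K, 6) = 7; 4 ⊕ 7 = 3.

C[1] = 5, C[2] = 6, C[3] = 3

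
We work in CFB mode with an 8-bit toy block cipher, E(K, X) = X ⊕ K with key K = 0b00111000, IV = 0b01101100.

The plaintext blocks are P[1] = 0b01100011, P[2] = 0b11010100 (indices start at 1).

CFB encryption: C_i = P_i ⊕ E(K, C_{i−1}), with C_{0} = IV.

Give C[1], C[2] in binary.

C[1]: E(K, 0b01101100) = 0b01010100; 0b01100011 ⊕ 0b01010100 = 0b00110111.
C[2]: E(K, 0b00110111) = 0b00001111; 0b11010100 ⊕ 0b00001111 = 0b11011011.

C[1] = 0b00110111, C[2] = 0b11011011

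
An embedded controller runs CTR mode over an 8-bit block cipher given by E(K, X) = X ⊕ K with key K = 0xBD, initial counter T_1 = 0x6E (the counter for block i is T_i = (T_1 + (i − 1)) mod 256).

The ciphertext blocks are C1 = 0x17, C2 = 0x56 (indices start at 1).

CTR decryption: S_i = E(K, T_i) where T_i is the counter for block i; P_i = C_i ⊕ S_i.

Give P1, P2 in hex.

P1: T = 0x6E, S = E(K, T) = 0xD3; 0x17 ⊕ 0xD3 = 0xC4.
P2: T = 0x6F, S = E(K, T) = 0xD2; 0x56 ⊕ 0xD2 = 0x84.

P1 = 0xC4, P2 = 0x84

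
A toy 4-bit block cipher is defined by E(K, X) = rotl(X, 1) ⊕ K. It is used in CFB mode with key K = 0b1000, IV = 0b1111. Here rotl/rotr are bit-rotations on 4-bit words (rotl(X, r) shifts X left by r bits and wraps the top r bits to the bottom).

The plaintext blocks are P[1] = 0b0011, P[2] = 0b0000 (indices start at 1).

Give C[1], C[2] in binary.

C[1] = 0b0100, C[2] = 0b0000

CFB encryption: C_i = P_i ⊕ E(K, C_{i−1}), with C_{0} = IV.
C[1]: E(K, 0b1111) = 0b0111; 0b0011 ⊕ 0b0111 = 0b0100.
C[2]: E(K, 0b0100) = 0b0000; 0b0000 ⊕ 0b0000 = 0b0000.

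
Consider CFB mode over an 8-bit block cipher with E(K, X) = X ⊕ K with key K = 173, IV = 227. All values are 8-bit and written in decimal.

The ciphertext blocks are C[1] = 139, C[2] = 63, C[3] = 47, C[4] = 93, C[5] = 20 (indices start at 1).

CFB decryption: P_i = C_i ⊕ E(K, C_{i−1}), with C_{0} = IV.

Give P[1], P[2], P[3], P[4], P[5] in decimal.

P[1]: E(K, 227) = 78; 139 ⊕ 78 = 197.
P[2]: E(K, 139) = 38; 63 ⊕ 38 = 25.
P[3]: E(K, 63) = 146; 47 ⊕ 146 = 189.
P[4]: E(K, 47) = 130; 93 ⊕ 130 = 223.
P[5]: E(K, 93) = 240; 20 ⊕ 240 = 228.

P[1] = 197, P[2] = 25, P[3] = 189, P[4] = 223, P[5] = 228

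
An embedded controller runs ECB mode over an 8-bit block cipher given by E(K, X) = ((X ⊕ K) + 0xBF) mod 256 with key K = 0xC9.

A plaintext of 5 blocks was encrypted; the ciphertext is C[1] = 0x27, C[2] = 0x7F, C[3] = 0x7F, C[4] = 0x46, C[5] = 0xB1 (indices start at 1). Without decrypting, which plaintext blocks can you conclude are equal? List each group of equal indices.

P[2] = P[3]

ECB encrypts each block independently with the same key, so equal ciphertext blocks imply equal plaintext blocks.
C[2] = C[3] = 0x7F, so P[2] = P[3].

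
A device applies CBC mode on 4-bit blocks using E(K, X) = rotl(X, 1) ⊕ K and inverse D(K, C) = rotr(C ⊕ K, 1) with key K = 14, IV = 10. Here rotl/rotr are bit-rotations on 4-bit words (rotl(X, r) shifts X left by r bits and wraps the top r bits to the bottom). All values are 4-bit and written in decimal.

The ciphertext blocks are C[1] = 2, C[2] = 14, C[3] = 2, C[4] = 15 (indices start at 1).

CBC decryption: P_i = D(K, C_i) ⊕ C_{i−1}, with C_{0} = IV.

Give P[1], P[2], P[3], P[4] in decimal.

P[1] = 12, P[2] = 2, P[3] = 8, P[4] = 10

P[1]: D(K, 2) = 6; 6 ⊕ 10 = 12.
P[2]: D(K, 14) = 0; 0 ⊕ 2 = 2.
P[3]: D(K, 2) = 6; 6 ⊕ 14 = 8.
P[4]: D(K, 15) = 8; 8 ⊕ 2 = 10.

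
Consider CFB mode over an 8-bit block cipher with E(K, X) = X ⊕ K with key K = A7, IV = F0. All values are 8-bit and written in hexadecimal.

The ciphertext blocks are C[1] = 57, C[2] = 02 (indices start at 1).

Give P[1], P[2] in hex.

CFB decryption: P_i = C_i ⊕ E(K, C_{i−1}), with C_{0} = IV.
P[1]: E(K, F0) = 57; 57 ⊕ 57 = 00.
P[2]: E(K, 57) = F0; 02 ⊕ F0 = F2.

P[1] = 00, P[2] = F2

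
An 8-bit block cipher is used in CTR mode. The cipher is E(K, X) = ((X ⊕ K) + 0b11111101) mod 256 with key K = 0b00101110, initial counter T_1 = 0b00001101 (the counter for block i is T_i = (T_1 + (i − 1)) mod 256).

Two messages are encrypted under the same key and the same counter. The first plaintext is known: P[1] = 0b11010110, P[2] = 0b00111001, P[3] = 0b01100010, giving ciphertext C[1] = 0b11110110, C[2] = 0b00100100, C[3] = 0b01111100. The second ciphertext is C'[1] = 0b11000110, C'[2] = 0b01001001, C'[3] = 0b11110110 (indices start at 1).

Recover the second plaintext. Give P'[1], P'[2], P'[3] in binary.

P'[1] = 0b11100110, P'[2] = 0b01010100, P'[3] = 0b11101000

In CTR with a reused counter, both messages share the same keystream S_i, so C_i ⊕ C'_i = P_i ⊕ P'_i and thus P'_i = P_i ⊕ C_i ⊕ C'_i.
P'[1]: 0b11010110 ⊕ 0b11110110 ⊕ 0b11000110 = 0b11100110.
P'[2]: 0b00111001 ⊕ 0b00100100 ⊕ 0b01001001 = 0b01010100.
P'[3]: 0b01100010 ⊕ 0b01111100 ⊕ 0b11110110 = 0b11101000.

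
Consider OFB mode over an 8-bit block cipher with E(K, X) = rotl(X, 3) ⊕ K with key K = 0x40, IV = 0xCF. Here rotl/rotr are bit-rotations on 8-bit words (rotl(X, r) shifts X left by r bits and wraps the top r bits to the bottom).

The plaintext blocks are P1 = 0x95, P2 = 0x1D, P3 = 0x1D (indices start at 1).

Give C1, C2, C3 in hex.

OFB encryption: S_i = E(K, S_{i−1}) with S_{0} = IV; C_i = P_i ⊕ S_i.
C1: S = E(K, 0xCF) = 0x3E; 0x95 ⊕ 0x3E = 0xAB.
C2: S = E(K, 0x3E) = 0xB1; 0x1D ⊕ 0xB1 = 0xAC.
C3: S = E(K, 0xB1) = 0xCD; 0x1D ⊕ 0xCD = 0xD0.

C1 = 0xAB, C2 = 0xAC, C3 = 0xD0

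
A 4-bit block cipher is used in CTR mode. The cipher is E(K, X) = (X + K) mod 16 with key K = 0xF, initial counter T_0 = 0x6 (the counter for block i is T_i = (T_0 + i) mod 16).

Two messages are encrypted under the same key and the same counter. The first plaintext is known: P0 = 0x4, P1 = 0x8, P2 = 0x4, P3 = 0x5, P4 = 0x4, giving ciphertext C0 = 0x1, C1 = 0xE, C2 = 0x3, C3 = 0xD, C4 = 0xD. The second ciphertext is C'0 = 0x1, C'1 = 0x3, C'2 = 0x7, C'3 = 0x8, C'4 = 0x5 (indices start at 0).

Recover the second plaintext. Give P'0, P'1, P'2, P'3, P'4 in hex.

In CTR with a reused counter, both messages share the same keystream S_i, so C_i ⊕ C'_i = P_i ⊕ P'_i and thus P'_i = P_i ⊕ C_i ⊕ C'_i.
P'0: 0x4 ⊕ 0x1 ⊕ 0x1 = 0x4.
P'1: 0x8 ⊕ 0xE ⊕ 0x3 = 0x5.
P'2: 0x4 ⊕ 0x3 ⊕ 0x7 = 0x0.
P'3: 0x5 ⊕ 0xD ⊕ 0x8 = 0x0.
P'4: 0x4 ⊕ 0xD ⊕ 0x5 = 0xC.

P'0 = 0x4, P'1 = 0x5, P'2 = 0x0, P'3 = 0x0, P'4 = 0xC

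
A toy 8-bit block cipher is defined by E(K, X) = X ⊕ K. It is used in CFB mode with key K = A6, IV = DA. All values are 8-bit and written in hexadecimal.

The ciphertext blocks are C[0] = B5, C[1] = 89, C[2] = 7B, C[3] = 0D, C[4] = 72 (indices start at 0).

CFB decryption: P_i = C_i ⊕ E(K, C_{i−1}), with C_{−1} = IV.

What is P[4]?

P[4] = D9

P[4]: E(K, 0D) = AB; 72 ⊕ AB = D9.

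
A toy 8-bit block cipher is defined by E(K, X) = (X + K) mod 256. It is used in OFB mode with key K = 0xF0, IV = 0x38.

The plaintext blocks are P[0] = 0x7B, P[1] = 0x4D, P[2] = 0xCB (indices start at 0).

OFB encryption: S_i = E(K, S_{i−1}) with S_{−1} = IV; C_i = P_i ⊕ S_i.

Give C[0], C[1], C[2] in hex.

C[0]: S = E(K, 0x38) = 0x28; 0x7B ⊕ 0x28 = 0x53.
C[1]: S = E(K, 0x28) = 0x18; 0x4D ⊕ 0x18 = 0x55.
C[2]: S = E(K, 0x18) = 0x08; 0xCB ⊕ 0x08 = 0xC3.

C[0] = 0x53, C[1] = 0x55, C[2] = 0xC3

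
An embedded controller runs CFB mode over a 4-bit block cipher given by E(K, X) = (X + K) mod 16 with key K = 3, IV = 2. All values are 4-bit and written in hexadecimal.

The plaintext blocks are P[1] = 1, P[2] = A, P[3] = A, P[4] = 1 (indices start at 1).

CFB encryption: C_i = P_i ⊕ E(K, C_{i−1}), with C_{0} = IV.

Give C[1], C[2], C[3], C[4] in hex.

C[1]: E(K, 2) = 5; 1 ⊕ 5 = 4.
C[2]: E(K, 4) = 7; A ⊕ 7 = D.
C[3]: E(K, D) = 0; A ⊕ 0 = A.
C[4]: E(K, A) = D; 1 ⊕ D = C.

C[1] = 4, C[2] = D, C[3] = A, C[4] = C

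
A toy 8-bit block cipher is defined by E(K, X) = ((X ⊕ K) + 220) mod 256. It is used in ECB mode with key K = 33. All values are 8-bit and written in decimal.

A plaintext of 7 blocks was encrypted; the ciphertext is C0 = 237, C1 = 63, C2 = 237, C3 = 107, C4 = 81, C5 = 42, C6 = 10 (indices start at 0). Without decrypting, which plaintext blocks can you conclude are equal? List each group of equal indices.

P0 = P2

ECB encrypts each block independently with the same key, so equal ciphertext blocks imply equal plaintext blocks.
C0 = C2 = 237, so P0 = P2.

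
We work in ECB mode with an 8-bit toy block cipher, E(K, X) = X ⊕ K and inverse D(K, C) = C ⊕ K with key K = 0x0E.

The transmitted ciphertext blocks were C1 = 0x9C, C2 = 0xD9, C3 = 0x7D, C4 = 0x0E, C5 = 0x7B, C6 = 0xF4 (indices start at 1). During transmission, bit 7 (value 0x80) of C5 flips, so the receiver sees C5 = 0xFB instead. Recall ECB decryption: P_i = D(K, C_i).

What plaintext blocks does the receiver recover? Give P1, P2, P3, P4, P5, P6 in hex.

Only C5 changed, to 0xFB. In ECB, a change in C_i affects only P_i. Decrypting the received ciphertext:
P1: D(K, 0x9C) = 0x92.
P2: D(K, 0xD9) = 0xD7.
P3: D(K, 0x7D) = 0x73.
P4: D(K, 0x0E) = 0x00.
P5: D(K, 0xFB) = 0xF5.
P6: D(K, 0xF4) = 0xFA.
Blocks that differ from the original plaintext: P5.

P1 = 0x92, P2 = 0xD7, P3 = 0x73, P4 = 0x00, P5 = 0xF5, P6 = 0xFA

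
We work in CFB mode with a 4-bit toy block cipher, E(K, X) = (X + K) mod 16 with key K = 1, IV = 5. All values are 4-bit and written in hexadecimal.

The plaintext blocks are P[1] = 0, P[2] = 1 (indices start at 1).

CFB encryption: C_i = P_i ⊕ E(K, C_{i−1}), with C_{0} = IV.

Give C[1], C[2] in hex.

C[1]: E(K, 5) = 6; 0 ⊕ 6 = 6.
C[2]: E(K, 6) = 7; 1 ⊕ 7 = 6.

C[1] = 6, C[2] = 6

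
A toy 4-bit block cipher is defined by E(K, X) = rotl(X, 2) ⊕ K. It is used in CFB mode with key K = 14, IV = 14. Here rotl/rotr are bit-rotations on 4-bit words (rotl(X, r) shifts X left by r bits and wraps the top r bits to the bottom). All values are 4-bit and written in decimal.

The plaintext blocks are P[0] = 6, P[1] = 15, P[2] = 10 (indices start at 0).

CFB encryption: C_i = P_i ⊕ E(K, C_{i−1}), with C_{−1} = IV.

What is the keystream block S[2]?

9

C[0]: E(K, 14) = 5; 6 ⊕ 5 = 3.
C[1]: E(K, 3) = 2; 15 ⊕ 2 = 13.
C[2]: E(K, 13) = 9; 10 ⊕ 9 = 3.
So S[2] = 9.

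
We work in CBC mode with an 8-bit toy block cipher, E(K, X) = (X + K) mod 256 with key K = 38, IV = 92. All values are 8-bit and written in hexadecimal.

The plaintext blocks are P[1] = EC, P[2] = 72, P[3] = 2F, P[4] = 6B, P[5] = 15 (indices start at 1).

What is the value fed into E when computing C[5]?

8D

CBC encryption: C_i = E(K, P_i ⊕ C_{i−1}), with C_{0} = IV.
C[1]: P[1] ⊕ 92 = 7E; E(K, 7E) = B6.
C[2]: P[2] ⊕ B6 = C4; E(K, C4) = FC.
C[3]: P[3] ⊕ FC = D3; E(K, D3) = 0B.
C[4]: P[4] ⊕ 0B = 60; E(K, 60) = 98.
C[5]: P[5] ⊕ 98 = 8D; E(K, 8D) = C5.
So the input to E for block [5] is 8D.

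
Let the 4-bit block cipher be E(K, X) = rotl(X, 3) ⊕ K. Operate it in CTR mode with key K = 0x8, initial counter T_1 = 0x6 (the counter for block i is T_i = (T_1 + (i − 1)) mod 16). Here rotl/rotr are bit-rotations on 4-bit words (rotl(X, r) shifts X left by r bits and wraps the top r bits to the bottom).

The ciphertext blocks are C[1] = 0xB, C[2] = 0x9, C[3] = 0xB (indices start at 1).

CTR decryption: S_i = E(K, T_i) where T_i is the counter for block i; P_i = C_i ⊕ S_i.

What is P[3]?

P[3]: T = 0x8, S = E(K, T) = 0xC; 0xB ⊕ 0xC = 0x7.

P[3] = 0x7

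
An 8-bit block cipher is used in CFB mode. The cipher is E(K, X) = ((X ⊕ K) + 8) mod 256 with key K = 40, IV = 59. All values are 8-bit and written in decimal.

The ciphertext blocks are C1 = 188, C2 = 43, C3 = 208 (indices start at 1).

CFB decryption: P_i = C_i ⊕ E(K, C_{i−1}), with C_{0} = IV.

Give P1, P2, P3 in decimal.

P1 = 167, P2 = 183, P3 = 219

P1: E(K, 59) = 27; 188 ⊕ 27 = 167.
P2: E(K, 188) = 156; 43 ⊕ 156 = 183.
P3: E(K, 43) = 11; 208 ⊕ 11 = 219.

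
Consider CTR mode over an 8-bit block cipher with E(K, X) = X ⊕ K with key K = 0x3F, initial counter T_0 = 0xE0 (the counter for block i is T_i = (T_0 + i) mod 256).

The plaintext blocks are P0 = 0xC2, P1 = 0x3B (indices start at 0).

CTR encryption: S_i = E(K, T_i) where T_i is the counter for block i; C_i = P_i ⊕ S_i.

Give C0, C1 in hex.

C0: T = 0xE0, S = E(K, T) = 0xDF; 0xC2 ⊕ 0xDF = 0x1D.
C1: T = 0xE1, S = E(K, T) = 0xDE; 0x3B ⊕ 0xDE = 0xE5.

C0 = 0x1D, C1 = 0xE5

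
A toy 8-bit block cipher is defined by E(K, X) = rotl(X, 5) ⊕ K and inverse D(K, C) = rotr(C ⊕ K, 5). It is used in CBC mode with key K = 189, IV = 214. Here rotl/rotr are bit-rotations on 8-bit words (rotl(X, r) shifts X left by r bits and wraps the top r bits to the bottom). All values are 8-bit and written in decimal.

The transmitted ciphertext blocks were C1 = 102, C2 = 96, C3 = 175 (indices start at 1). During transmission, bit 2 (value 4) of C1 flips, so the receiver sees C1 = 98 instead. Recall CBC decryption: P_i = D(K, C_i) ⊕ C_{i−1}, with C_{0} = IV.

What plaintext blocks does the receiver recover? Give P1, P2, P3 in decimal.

P1 = 40, P2 = 140, P3 = 240

Only C1 changed, to 98. In CBC, a change in C_i garbles P_i and flips the same bit in P_{i+1}. Decrypting the received ciphertext:
P1: D(K, 98) = 254; 254 ⊕ 214 = 40.
P2: D(K, 96) = 238; 238 ⊕ 98 = 140.
P3: D(K, 175) = 144; 144 ⊕ 96 = 240.
Blocks that differ from the original plaintext: P1, P2.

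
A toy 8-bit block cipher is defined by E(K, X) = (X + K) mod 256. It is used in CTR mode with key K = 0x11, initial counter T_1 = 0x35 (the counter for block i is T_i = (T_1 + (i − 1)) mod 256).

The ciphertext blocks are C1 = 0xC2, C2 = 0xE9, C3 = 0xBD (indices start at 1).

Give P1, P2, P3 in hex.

P1 = 0x84, P2 = 0xAE, P3 = 0xF5

CTR decryption: S_i = E(K, T_i) where T_i is the counter for block i; P_i = C_i ⊕ S_i.
P1: T = 0x35, S = E(K, T) = 0x46; 0xC2 ⊕ 0x46 = 0x84.
P2: T = 0x36, S = E(K, T) = 0x47; 0xE9 ⊕ 0x47 = 0xAE.
P3: T = 0x37, S = E(K, T) = 0x48; 0xBD ⊕ 0x48 = 0xF5.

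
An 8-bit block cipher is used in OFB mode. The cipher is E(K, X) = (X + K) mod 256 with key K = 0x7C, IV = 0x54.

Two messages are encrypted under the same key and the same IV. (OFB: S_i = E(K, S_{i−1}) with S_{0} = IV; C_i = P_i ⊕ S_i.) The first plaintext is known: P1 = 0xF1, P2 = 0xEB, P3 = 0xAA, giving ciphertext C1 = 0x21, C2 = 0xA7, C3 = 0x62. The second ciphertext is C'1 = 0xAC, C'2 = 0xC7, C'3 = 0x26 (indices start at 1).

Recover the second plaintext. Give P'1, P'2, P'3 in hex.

P'1 = 0x7C, P'2 = 0x8B, P'3 = 0xEE

In OFB with a reused IV, both messages share the same keystream S_i, so C_i ⊕ C'_i = P_i ⊕ P'_i and thus P'_i = P_i ⊕ C_i ⊕ C'_i.
P'1: 0xF1 ⊕ 0x21 ⊕ 0xAC = 0x7C.
P'2: 0xEB ⊕ 0xA7 ⊕ 0xC7 = 0x8B.
P'3: 0xAA ⊕ 0x62 ⊕ 0x26 = 0xEE.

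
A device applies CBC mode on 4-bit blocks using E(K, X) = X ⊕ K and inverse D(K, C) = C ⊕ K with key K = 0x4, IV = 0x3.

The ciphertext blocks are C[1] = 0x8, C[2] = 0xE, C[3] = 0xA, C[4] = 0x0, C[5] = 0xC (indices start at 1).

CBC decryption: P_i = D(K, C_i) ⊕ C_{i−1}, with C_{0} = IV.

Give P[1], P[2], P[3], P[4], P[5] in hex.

P[1]: D(K, 0x8) = 0xC; 0xC ⊕ 0x3 = 0xF.
P[2]: D(K, 0xE) = 0xA; 0xA ⊕ 0x8 = 0x2.
P[3]: D(K, 0xA) = 0xE; 0xE ⊕ 0xE = 0x0.
P[4]: D(K, 0x0) = 0x4; 0x4 ⊕ 0xA = 0xE.
P[5]: D(K, 0xC) = 0x8; 0x8 ⊕ 0x0 = 0x8.

P[1] = 0xF, P[2] = 0x2, P[3] = 0x0, P[4] = 0xE, P[5] = 0x8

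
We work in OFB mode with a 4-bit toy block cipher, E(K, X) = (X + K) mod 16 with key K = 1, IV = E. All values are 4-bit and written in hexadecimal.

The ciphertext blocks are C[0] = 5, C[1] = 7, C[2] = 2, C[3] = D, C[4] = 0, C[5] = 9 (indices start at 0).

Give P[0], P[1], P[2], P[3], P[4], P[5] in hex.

OFB decryption: S_i = E(K, S_{i−1}) with S_{−1} = IV; P_i = C_i ⊕ S_i.
P[0]: S = E(K, E) = F; 5 ⊕ F = A.
P[1]: S = E(K, F) = 0; 7 ⊕ 0 = 7.
P[2]: S = E(K, 0) = 1; 2 ⊕ 1 = 3.
P[3]: S = E(K, 1) = 2; D ⊕ 2 = F.
P[4]: S = E(K, 2) = 3; 0 ⊕ 3 = 3.
P[5]: S = E(K, 3) = 4; 9 ⊕ 4 = D.

P[0] = A, P[1] = 7, P[2] = 3, P[3] = F, P[4] = 3, P[5] = D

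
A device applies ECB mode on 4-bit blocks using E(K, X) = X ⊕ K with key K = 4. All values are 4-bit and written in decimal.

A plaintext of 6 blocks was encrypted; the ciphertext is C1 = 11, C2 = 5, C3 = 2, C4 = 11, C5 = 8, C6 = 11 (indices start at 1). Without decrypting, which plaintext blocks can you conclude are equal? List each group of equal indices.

ECB encrypts each block independently with the same key, so equal ciphertext blocks imply equal plaintext blocks.
C1 = C4 = C6 = 11, so P1 = P4 = P6.

P1 = P4 = P6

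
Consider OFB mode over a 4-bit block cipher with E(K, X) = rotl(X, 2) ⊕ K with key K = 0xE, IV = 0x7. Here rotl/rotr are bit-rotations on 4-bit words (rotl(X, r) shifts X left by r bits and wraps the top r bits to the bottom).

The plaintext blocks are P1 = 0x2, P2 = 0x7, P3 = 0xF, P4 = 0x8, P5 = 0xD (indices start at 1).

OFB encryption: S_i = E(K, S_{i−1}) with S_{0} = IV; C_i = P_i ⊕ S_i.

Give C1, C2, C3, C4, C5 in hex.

C1 = 0x1, C2 = 0x5, C3 = 0x9, C4 = 0xF, C5 = 0xE

C1: S = E(K, 0x7) = 0x3; 0x2 ⊕ 0x3 = 0x1.
C2: S = E(K, 0x3) = 0x2; 0x7 ⊕ 0x2 = 0x5.
C3: S = E(K, 0x2) = 0x6; 0xF ⊕ 0x6 = 0x9.
C4: S = E(K, 0x6) = 0x7; 0x8 ⊕ 0x7 = 0xF.
C5: S = E(K, 0x7) = 0x3; 0xD ⊕ 0x3 = 0xE.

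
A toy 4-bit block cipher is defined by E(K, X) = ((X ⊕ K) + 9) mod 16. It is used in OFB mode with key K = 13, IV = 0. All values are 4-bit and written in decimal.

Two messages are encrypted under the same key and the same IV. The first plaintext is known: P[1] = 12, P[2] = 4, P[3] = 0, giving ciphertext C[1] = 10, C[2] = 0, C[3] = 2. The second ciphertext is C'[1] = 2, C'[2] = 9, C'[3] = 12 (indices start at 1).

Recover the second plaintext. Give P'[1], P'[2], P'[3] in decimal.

P'[1] = 4, P'[2] = 13, P'[3] = 14

In OFB with a reused IV, both messages share the same keystream S_i, so C_i ⊕ C'_i = P_i ⊕ P'_i and thus P'_i = P_i ⊕ C_i ⊕ C'_i.
P'[1]: 12 ⊕ 10 ⊕ 2 = 4.
P'[2]: 4 ⊕ 0 ⊕ 9 = 13.
P'[3]: 0 ⊕ 2 ⊕ 12 = 14.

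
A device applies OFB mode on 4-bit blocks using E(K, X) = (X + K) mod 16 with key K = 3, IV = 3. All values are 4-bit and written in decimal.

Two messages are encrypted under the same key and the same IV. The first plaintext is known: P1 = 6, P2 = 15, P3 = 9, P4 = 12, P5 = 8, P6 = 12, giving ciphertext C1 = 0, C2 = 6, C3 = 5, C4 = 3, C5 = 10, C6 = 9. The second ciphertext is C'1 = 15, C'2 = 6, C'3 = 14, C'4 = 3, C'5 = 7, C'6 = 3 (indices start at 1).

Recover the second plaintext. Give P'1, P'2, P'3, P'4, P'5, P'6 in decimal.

In OFB with a reused IV, both messages share the same keystream S_i, so C_i ⊕ C'_i = P_i ⊕ P'_i and thus P'_i = P_i ⊕ C_i ⊕ C'_i.
P'1: 6 ⊕ 0 ⊕ 15 = 9.
P'2: 15 ⊕ 6 ⊕ 6 = 15.
P'3: 9 ⊕ 5 ⊕ 14 = 2.
P'4: 12 ⊕ 3 ⊕ 3 = 12.
P'5: 8 ⊕ 10 ⊕ 7 = 5.
P'6: 12 ⊕ 9 ⊕ 3 = 6.

P'1 = 9, P'2 = 15, P'3 = 2, P'4 = 12, P'5 = 5, P'6 = 6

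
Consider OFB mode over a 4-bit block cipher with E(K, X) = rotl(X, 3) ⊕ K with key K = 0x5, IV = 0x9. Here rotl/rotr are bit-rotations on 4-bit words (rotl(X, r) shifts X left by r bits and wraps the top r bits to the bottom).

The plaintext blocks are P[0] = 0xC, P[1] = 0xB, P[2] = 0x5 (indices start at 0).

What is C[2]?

OFB encryption: S_i = E(K, S_{i−1}) with S_{−1} = IV; C_i = P_i ⊕ S_i.
C[0]: S = E(K, 0x9) = 0x9; 0xC ⊕ 0x9 = 0x5.
C[1]: S = E(K, 0x9) = 0x9; 0xB ⊕ 0x9 = 0x2.
C[2]: S = E(K, 0x9) = 0x9; 0x5 ⊕ 0x9 = 0xC.

C[2] = 0xC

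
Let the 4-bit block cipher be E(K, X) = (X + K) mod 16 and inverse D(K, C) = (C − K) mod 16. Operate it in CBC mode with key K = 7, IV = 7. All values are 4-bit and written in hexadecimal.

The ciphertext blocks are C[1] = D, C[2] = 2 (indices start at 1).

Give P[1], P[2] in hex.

CBC decryption: P_i = D(K, C_i) ⊕ C_{i−1}, with C_{0} = IV.
P[1]: D(K, D) = 6; 6 ⊕ 7 = 1.
P[2]: D(K, 2) = B; B ⊕ D = 6.

P[1] = 1, P[2] = 6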